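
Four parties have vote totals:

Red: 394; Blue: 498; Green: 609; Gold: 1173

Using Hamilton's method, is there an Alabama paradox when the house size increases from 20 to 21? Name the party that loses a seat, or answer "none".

At 20 seats: Red 3, Blue 4, Green 4, Gold 9.
At 21 seats: Red 3, Blue 4, Green 5, Gold 9.
No party's allocation decreased.

none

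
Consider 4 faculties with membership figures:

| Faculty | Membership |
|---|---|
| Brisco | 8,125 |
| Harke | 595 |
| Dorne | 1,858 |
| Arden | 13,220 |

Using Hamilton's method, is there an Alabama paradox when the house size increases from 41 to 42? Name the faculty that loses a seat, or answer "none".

none

At 41 seats: Brisco 14, Harke 1, Dorne 3, Arden 23.
At 42 seats: Brisco 15, Harke 1, Dorne 3, Arden 23.
No faculty's allocation decreased.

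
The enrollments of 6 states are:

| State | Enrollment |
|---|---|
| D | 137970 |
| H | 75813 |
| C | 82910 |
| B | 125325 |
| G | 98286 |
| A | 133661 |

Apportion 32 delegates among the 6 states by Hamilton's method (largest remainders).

D 7; H 4; C 4; B 6; G 5; A 6

Standard divisor: 653965 ÷ 32 ≈ 20436.406.
Standard quotas: D 6.7512, H 3.7097, C 4.0570, B 6.1324, G 4.8094, A 6.5403.
Lower quotas: D 6, H 3, C 4, B 6, G 4, A 6 (sum 29, leaving 3 seats).
Remainders in descending order: G 0.8094, D 0.7512, H 0.7097, A 0.5403, B 0.1324, C 0.0570.
Largest remainders: G, D, H receive the extra seats.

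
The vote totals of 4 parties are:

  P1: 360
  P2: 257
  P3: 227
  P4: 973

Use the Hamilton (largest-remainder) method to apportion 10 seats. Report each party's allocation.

Total 1817; standard divisor 1817/10 ≈ 181.7.
Standard quotas: P1 1.981, P2 1.414, P3 1.249, P4 5.355.
Lower quotas: P1 1, P2 1, P3 1, P4 5 (sum 8, leaving 2 seats).
Remainders in descending order: P1 0.981, P2 0.414, P4 0.355, P3 0.249.
Largest remainders: P1, P2 receive the extra seats.

P1=2; P2=2; P3=1; P4=5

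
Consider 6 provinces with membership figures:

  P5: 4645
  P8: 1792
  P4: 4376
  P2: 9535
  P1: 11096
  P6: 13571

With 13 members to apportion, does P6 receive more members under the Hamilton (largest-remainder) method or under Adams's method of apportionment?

Hamilton: P5 1, P8 1, P4 1, P2 3, P1 3, P6 4.
Adams: P5 2, P8 1, P4 1, P2 3, P1 3, P6 3.
P6 gets 4 under Hamilton and 3 under Adams.

Hamilton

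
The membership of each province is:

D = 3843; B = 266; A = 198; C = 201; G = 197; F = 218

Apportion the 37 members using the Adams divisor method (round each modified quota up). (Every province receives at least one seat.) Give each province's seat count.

Standard divisor 4923/37 ≈ 133.054; standard quotas: D 28.883, B 1.999, A 1.488, C 1.511, G 1.481, F 1.638.
Rounding up gives 29, 2, 2, 2, 2, 2 = 39 seats, so the divisor must be adjusted.
With modified divisor 145: modified quotas D 26.503, B 1.834, A 1.366, C 1.386, G 1.359, F 1.503.
Rounding up: D 27, B 2, A 2, C 2, G 2, F 2 (total 37).

D 27, B 2, A 2, C 2, G 2, F 2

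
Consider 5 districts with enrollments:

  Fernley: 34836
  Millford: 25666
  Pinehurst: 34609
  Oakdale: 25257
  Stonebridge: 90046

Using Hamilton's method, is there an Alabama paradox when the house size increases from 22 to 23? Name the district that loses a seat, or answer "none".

At 22 seats: Fernley 4, Millford 3, Pinehurst 3, Oakdale 3, Stonebridge 9.
At 23 seats: Fernley 4, Millford 3, Pinehurst 4, Oakdale 2, Stonebridge 10.
Oakdale drops from 3 to 2.

Oakdale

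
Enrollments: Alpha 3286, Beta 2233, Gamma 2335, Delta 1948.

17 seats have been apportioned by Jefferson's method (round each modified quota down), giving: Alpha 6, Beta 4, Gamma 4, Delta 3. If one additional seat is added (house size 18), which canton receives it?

Priority for the next seat is population ÷ (current seats + 1).
Priorities: Alpha 469.429, Beta 446.600, Gamma 467.000, Delta 487.000.
Highest priority: Delta.

Delta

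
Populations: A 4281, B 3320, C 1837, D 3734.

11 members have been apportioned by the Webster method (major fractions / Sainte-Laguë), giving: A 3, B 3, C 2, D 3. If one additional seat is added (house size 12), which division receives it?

A

Priority for the next seat is population ÷ (current seats + 0.5).
Priorities: A 1223.143, B 948.571, C 734.800, D 1066.857.
Highest priority: A.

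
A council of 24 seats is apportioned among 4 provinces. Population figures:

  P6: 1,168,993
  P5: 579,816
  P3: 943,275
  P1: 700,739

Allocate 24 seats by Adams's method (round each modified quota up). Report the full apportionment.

Standard divisor 3392823/24 ≈ 141367.625; standard quotas: P6 8.269, P5 4.101, P3 6.672, P1 4.957.
Rounding up gives 9, 5, 7, 5 = 26 seats, so the divisor must be adjusted.
With modified divisor 151700: modified quotas P6 7.706, P5 3.822, P3 6.218, P1 4.619.
Rounding up: P6 8, P5 4, P3 7, P1 5 (total 24).

P6 8, P5 4, P3 7, P1 5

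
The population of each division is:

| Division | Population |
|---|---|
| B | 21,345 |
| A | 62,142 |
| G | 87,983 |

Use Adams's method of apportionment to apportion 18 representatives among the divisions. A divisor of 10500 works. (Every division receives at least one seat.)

With modified divisor 10500: modified quotas B 2.033, A 5.918, G 8.379.
Rounding up: B 3, A 6, G 9 (total 18).

B 3, A 6, G 9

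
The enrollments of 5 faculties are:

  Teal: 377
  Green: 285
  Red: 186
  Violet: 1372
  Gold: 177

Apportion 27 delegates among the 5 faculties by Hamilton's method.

Teal 4, Green 3, Red 2, Violet 16, Gold 2

Total 2397; standard divisor 2397/27 ≈ 88.778.
Standard quotas: Teal 4.247, Green 3.210, Red 2.095, Violet 15.454, Gold 1.994.
Lower quotas: Teal 4, Green 3, Red 2, Violet 15, Gold 1 (sum 25, leaving 2 seats).
Remainders in descending order: Gold 0.994, Violet 0.454, Teal 0.247, Green 0.210, Red 0.095.
The surplus seats go to Gold, Violet.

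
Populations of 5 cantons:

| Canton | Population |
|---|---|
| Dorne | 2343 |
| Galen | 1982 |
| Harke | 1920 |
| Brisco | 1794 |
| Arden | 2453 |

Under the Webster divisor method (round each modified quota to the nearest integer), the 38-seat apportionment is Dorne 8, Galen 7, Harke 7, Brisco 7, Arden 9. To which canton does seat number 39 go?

Priority for the next seat is population ÷ (current seats + 0.5).
Priorities: Dorne 275.647, Galen 264.267, Harke 256.000, Brisco 239.200, Arden 258.211.
Highest priority: Dorne.

Dorne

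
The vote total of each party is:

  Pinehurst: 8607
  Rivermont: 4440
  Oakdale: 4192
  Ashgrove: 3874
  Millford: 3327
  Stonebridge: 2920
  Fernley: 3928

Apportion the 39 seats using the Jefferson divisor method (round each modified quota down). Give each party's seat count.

Standard divisor 31288/39 ≈ 802.256; standard quotas: Pinehurst 10.728, Rivermont 5.534, Oakdale 5.225, Ashgrove 4.829, Millford 4.147, Stonebridge 3.640, Fernley 4.896.
Rounding down gives 10, 5, 5, 4, 4, 3, 4 = 35 seats, so the divisor must be adjusted.
With modified divisor 735: modified quotas Pinehurst 11.710, Rivermont 6.041, Oakdale 5.703, Ashgrove 5.271, Millford 4.527, Stonebridge 3.973, Fernley 5.344.
Rounding down: Pinehurst 11, Rivermont 6, Oakdale 5, Ashgrove 5, Millford 4, Stonebridge 3, Fernley 5 (total 39).

Pinehurst=11, Rivermont=6, Oakdale=5, Ashgrove=5, Millford=4, Stonebridge=3, Fernley=5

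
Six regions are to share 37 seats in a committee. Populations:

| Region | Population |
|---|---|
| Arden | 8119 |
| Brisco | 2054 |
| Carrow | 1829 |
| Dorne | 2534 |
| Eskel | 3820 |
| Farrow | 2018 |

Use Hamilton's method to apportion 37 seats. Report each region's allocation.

The standard divisor is 20374/37 ≈ 550.649.
Standard quotas: Arden 14.7444, Brisco 3.7301, Carrow 3.3215, Dorne 4.6018, Eskel 6.9373, Farrow 3.6648.
Lower quotas: Arden 14, Brisco 3, Carrow 3, Dorne 4, Eskel 6, Farrow 3 (sum 33, leaving 4 seats).
Remainders in descending order: Eskel 0.9373, Arden 0.7444, Brisco 0.7301, Farrow 0.6648, Dorne 0.6018, Carrow 0.3215.
The surplus seats go to Eskel, Arden, Brisco, Farrow.

Arden=15; Brisco=4; Carrow=3; Dorne=4; Eskel=7; Farrow=4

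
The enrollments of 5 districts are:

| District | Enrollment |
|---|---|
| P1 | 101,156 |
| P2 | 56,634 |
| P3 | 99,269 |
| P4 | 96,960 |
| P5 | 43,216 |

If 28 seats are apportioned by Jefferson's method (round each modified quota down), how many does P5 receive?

3

Standard divisor 397235/28 ≈ 14186.964; standard quotas: P1 7.130, P2 3.992, P3 6.997, P4 6.834, P5 3.046.
Rounding down gives 7, 3, 6, 6, 3 = 25 seats, so the divisor must be adjusted.
With modified divisor 13200: modified quotas P1 7.663, P2 4.290, P3 7.520, P4 7.345, P5 3.274.
Rounding down: P1 7, P2 4, P3 7, P4 7, P5 3 (total 28).
P5 receives 3.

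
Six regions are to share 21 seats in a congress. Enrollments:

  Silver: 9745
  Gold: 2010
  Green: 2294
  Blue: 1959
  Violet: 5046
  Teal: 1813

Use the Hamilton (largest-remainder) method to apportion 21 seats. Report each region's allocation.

Silver 9, Gold 2, Green 2, Blue 2, Violet 4, Teal 2

The standard divisor is 22867/21 ≈ 1088.905.
Standard quotas: Silver 8.9494, Gold 1.8459, Green 2.1067, Blue 1.7991, Violet 4.6340, Teal 1.6650.
Lower quotas: Silver 8, Gold 1, Green 2, Blue 1, Violet 4, Teal 1 (sum 17, leaving 4 seats).
Remainders in descending order: Silver 0.9494, Gold 0.8459, Blue 0.7991, Teal 0.6650, Violet 0.6340, Green 0.1067.
The surplus seats go to Silver, Gold, Blue, Teal.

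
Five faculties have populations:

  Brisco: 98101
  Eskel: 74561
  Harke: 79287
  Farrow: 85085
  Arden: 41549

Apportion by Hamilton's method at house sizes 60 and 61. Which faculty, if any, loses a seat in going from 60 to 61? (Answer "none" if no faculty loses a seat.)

Arden

At 60 seats: Brisco 15, Eskel 12, Harke 13, Farrow 13, Arden 7.
At 61 seats: Brisco 16, Eskel 12, Harke 13, Farrow 14, Arden 6.
Arden drops from 7 to 6.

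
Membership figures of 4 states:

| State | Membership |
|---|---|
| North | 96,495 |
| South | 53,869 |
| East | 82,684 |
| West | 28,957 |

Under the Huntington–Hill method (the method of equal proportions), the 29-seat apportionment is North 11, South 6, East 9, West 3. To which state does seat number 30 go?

East

Priority for the next seat is population ÷ (√(s·(s+1))).
Priorities: North 8398.812, South 8312.167, East 8715.659, West 8359.166.
Highest priority: East.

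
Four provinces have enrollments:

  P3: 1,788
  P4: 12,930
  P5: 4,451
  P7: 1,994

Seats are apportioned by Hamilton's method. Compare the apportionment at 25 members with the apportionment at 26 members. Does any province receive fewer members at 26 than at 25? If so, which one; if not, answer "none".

P7

At 25 seats: P3 2, P4 15, P5 5, P7 3.
At 26 seats: P3 2, P4 16, P5 6, P7 2.
P7 drops from 3 to 2.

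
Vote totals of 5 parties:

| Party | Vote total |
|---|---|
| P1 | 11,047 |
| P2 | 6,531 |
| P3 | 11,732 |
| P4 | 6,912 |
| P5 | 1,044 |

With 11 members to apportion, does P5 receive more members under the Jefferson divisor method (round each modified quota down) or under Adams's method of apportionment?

Adams

Jefferson: P1 3, P2 2, P3 4, P4 2, P5 0.
Adams: P1 3, P2 2, P3 3, P4 2, P5 1.
P5 gets 0 under Jefferson and 1 under Adams.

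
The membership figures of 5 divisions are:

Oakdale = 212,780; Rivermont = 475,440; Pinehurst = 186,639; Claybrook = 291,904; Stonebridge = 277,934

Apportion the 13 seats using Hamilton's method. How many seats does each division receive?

The standard divisor is 1444697/13 ≈ 111130.538.
Standard quotas: Oakdale 1.9147, Rivermont 4.2782, Pinehurst 1.6795, Claybrook 2.6267, Stonebridge 2.5010.
Lower quotas: Oakdale 1, Rivermont 4, Pinehurst 1, Claybrook 2, Stonebridge 2 (sum 10, leaving 3 seats).
Remainders in descending order: Oakdale 0.9147, Pinehurst 0.6795, Claybrook 0.6267, Stonebridge 0.5010, Rivermont 0.2782.
The surplus seats go to Oakdale, Pinehurst, Claybrook.

Oakdale: 2, Rivermont: 4, Pinehurst: 2, Claybrook: 3, Stonebridge: 2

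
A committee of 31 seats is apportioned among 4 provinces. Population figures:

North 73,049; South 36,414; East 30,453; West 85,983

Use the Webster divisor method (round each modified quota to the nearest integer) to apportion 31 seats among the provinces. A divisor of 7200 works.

North 10; South 5; East 4; West 12

With modified divisor 7200: modified quotas North 10.146, South 5.058, East 4.230, West 11.942.
Rounding to the nearest integer: North 10, South 5, East 4, West 12 (total 31).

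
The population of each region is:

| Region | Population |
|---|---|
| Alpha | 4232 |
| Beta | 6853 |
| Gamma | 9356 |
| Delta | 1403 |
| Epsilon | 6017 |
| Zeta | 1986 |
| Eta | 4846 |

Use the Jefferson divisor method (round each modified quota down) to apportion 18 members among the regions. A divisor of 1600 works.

Alpha: 2, Beta: 4, Gamma: 5, Delta: 0, Epsilon: 3, Zeta: 1, Eta: 3

With modified divisor 1600: modified quotas Alpha 2.645, Beta 4.283, Gamma 5.848, Delta 0.877, Epsilon 3.761, Zeta 1.241, Eta 3.029.
Rounding down: Alpha 2, Beta 4, Gamma 5, Delta 0, Epsilon 3, Zeta 1, Eta 3 (total 18).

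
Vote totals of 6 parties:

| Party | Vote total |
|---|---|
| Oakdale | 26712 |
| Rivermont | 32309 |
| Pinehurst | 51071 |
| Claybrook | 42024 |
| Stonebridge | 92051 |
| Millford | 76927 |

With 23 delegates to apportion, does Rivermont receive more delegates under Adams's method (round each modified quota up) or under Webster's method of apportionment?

Adams

Adams: Oakdale 2, Rivermont 3, Pinehurst 4, Claybrook 3, Stonebridge 6, Millford 5.
Webster: Oakdale 2, Rivermont 2, Pinehurst 4, Claybrook 3, Stonebridge 7, Millford 5.
Rivermont gets 3 under Adams and 2 under Webster.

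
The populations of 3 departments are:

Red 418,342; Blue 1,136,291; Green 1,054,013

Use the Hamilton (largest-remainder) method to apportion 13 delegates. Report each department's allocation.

Red 2; Blue 6; Green 5

The standard divisor is 2608646/13 ≈ 200665.077.
Standard quotas: Red 2.0848, Blue 5.6626, Green 5.2526.
Lower quotas: Red 2, Blue 5, Green 5 (sum 12, leaving 1 seat).
Remainders in descending order: Blue 0.6626, Green 0.2526, Red 0.0848.
Largest remainder: Blue receives the extra seat.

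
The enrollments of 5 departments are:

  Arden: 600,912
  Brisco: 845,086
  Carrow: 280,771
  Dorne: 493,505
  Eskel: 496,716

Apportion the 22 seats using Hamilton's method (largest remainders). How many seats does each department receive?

Arden=5, Brisco=7, Carrow=2, Dorne=4, Eskel=4

The standard divisor is 2716990/22 ≈ 123499.545.
Standard quotas: Arden 4.8657, Brisco 6.8428, Carrow 2.2735, Dorne 3.9960, Eskel 4.0220.
Lower quotas: Arden 4, Brisco 6, Carrow 2, Dorne 3, Eskel 4 (sum 19, leaving 3 seats).
Remainders in descending order: Dorne 0.9960, Arden 0.8657, Brisco 0.8428, Carrow 0.2735, Eskel 0.0220.
The surplus seats go to Dorne, Arden, Brisco.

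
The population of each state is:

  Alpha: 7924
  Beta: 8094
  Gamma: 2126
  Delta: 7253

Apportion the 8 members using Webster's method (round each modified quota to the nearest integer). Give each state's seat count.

Alpha 2, Beta 3, Gamma 1, Delta 2

Standard divisor 25397/8 ≈ 3174.625; standard quotas: Alpha 2.496, Beta 2.550, Gamma 0.670, Delta 2.285.
Rounding to the nearest integer gives Alpha 2, Beta 3, Gamma 1, Delta 2 — total 8, matching the house size, so no adjustment is needed.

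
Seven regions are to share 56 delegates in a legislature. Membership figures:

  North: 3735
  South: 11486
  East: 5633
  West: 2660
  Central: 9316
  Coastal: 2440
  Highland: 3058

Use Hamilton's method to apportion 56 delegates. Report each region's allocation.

Total 38328; standard divisor 38328/56 ≈ 684.429.
Standard quotas: North 5.4571, South 16.7819, East 8.2302, West 3.8865, Central 13.6114, Coastal 3.5650, Highland 4.4680.
Lower quotas: North 5, South 16, East 8, West 3, Central 13, Coastal 3, Highland 4 (sum 52, leaving 4 seats).
Remainders in descending order: West 0.8865, South 0.7819, Central 0.6114, Coastal 0.5650, Highland 0.4680, North 0.4571, East 0.2302.
Largest remainders: West, South, Central, Coastal receive the extra seats.

North: 5, South: 17, East: 8, West: 4, Central: 14, Coastal: 4, Highland: 4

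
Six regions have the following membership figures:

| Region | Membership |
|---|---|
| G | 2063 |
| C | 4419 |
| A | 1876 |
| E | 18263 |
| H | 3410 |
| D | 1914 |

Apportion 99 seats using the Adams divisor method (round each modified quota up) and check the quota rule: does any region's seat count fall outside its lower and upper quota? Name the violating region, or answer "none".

Standard quotas: G 6.393, C 13.695, A 5.814, E 56.598, H 10.568, D 5.932.
Adams allocation: G 7, C 14, A 6, E 55, H 11, D 6.
E has quota 56.598 (lower 56, upper 57) but receives 55 — outside the quota interval.

E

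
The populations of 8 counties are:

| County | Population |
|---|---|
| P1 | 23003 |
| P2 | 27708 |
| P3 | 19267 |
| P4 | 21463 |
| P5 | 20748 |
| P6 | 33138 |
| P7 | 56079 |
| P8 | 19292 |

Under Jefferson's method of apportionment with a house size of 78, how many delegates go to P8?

Standard divisor 220698/78 ≈ 2829.462; standard quotas: P1 8.130, P2 9.793, P3 6.809, P4 7.586, P5 7.333, P6 11.712, P7 19.820, P8 6.818.
Rounding down gives 8, 9, 6, 7, 7, 11, 19, 6 = 73 seats, so the divisor must be adjusted.
With modified divisor 2700: modified quotas P1 8.520, P2 10.262, P3 7.136, P4 7.949, P5 7.684, P6 12.273, P7 20.770, P8 7.145.
Rounding down: P1 8, P2 10, P3 7, P4 7, P5 7, P6 12, P7 20, P8 7 (total 78).
P8 receives 7.

7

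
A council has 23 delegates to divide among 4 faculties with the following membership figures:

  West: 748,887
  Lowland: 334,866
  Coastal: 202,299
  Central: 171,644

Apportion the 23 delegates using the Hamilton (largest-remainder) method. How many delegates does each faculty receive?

Total 1457696; standard divisor 1457696/23 ≈ 63378.087.
Standard quotas: West 11.8162, Lowland 5.2836, Coastal 3.1919, Central 2.7083.
Lower quotas: West 11, Lowland 5, Coastal 3, Central 2 (sum 21, leaving 2 seats).
Remainders in descending order: West 0.8162, Central 0.7083, Lowland 0.2836, Coastal 0.1919.
Largest remainders: West, Central receive the extra seats.

West 12, Lowland 5, Coastal 3, Central 3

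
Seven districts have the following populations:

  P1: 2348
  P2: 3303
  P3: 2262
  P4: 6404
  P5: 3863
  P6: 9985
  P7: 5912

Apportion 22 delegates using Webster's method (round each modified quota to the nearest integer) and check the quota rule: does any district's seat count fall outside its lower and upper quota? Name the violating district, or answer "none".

none

Standard quotas: P1 1.516, P2 2.132, P3 1.460, P4 4.134, P5 2.494, P6 6.446, P7 3.817.
Webster allocation: P1 2, P2 2, P3 1, P4 4, P5 3, P6 6, P7 4.
Every allocation lies between the lower and upper quota.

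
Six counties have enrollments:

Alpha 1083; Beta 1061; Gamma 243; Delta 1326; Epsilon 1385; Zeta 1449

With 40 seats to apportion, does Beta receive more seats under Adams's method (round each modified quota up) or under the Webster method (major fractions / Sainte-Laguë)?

Webster

Adams: Alpha 7, Beta 6, Gamma 2, Delta 8, Epsilon 8, Zeta 9.
Webster: Alpha 7, Beta 7, Gamma 1, Delta 8, Epsilon 8, Zeta 9.
Beta gets 6 under Adams and 7 under Webster.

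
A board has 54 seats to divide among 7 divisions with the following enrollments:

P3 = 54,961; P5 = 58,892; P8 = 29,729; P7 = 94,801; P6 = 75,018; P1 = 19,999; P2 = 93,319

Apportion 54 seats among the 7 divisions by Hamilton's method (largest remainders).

The standard divisor is 426719/54 ≈ 7902.204.
Standard quotas: P3 6.9551, P5 7.4526, P8 3.7621, P7 11.9968, P6 9.4933, P1 2.5308, P2 11.8092.
Lower quotas: P3 6, P5 7, P8 3, P7 11, P6 9, P1 2, P2 11 (sum 49, leaving 5 seats).
Remainders in descending order: P7 0.9968, P3 0.9551, P2 0.8092, P8 0.7621, P1 0.5308, P6 0.4933, P5 0.4526.
Largest remainders: P7, P3, P2, P8, P1 receive the extra seats.

P3: 7, P5: 7, P8: 4, P7: 12, P6: 9, P1: 3, P2: 12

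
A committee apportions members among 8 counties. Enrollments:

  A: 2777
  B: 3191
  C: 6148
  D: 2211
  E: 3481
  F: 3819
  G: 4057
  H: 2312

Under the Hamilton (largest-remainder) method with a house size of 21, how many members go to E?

2

The standard divisor is 27996/21 ≈ 1333.143.
Standard quotas: A 2.0830, B 2.3936, C 4.6117, D 1.6585, E 2.6111, F 2.8647, G 3.0432, H 1.7342.
Lower quotas: A 2, B 2, C 4, D 1, E 2, F 2, G 3, H 1 (sum 17, leaving 4 seats).
Remainders in descending order: F 0.8647, H 0.7342, D 0.6585, C 0.6117, E 0.6111, B 0.3936, A 0.0830, G 0.0432.
Largest remainders: F, H, D, C receive the extra seats.
E receives 2.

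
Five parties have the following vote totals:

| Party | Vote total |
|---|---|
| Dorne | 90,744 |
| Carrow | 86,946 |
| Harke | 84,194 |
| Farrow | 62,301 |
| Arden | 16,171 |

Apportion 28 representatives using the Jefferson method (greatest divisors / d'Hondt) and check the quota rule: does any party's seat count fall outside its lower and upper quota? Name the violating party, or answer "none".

Standard quotas: Dorne 7.465, Carrow 7.153, Harke 6.926, Farrow 5.125, Arden 1.330.
Jefferson allocation: Dorne 8, Carrow 7, Harke 7, Farrow 5, Arden 1.
Every allocation lies between the lower and upper quota.

none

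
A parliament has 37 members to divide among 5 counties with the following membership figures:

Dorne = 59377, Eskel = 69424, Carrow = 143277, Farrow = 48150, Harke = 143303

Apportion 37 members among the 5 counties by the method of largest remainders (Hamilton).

Total 463531; standard divisor 463531/37 ≈ 12527.865.
Standard quotas: Dorne 4.7396, Eskel 5.5416, Carrow 11.4367, Farrow 3.8434, Harke 11.4387.
Lower quotas: Dorne 4, Eskel 5, Carrow 11, Farrow 3, Harke 11 (sum 34, leaving 3 seats).
Remainders in descending order: Farrow 0.8434, Dorne 0.7396, Eskel 0.5416, Harke 0.4387, Carrow 0.4367.
The surplus seats go to Farrow, Dorne, Eskel.

Dorne 5, Eskel 6, Carrow 11, Farrow 4, Harke 11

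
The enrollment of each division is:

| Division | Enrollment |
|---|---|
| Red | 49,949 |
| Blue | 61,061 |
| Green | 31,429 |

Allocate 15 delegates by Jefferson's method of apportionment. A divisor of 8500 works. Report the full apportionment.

With modified divisor 8500: modified quotas Red 5.876, Blue 7.184, Green 3.698.
Rounding down: Red 5, Blue 7, Green 3 (total 15).

Red: 5, Blue: 7, Green: 3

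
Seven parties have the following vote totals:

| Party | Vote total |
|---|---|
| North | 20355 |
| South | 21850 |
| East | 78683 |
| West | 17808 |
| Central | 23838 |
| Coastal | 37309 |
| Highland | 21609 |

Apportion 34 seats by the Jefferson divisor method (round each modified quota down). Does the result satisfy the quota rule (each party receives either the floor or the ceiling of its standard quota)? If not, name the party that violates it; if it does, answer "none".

Standard quotas: North 3.125, South 3.355, East 12.080, West 2.734, Central 3.660, Coastal 5.728, Highland 3.318.
Jefferson allocation: North 3, South 3, East 13, West 2, Central 4, Coastal 6, Highland 3.
Every allocation lies between the lower and upper quota.

none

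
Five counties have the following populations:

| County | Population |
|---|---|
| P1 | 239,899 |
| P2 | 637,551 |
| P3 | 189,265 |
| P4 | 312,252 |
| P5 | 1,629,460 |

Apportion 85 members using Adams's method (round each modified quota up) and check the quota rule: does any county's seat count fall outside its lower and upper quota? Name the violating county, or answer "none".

P5

Standard quotas: P1 6.778, P2 18.013, P3 5.347, P4 8.822, P5 46.039.
Adams allocation: P1 7, P2 18, P3 6, P4 9, P5 45.
P5 has quota 46.039 (lower 46, upper 47) but receives 45 — outside the quota interval.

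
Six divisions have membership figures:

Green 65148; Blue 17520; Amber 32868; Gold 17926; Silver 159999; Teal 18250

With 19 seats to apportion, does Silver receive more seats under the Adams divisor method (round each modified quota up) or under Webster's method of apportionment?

Adams: Green 4, Blue 1, Amber 2, Gold 1, Silver 9, Teal 2.
Webster: Green 4, Blue 1, Amber 2, Gold 1, Silver 10, Teal 1.
Silver gets 9 under Adams and 10 under Webster.

Webster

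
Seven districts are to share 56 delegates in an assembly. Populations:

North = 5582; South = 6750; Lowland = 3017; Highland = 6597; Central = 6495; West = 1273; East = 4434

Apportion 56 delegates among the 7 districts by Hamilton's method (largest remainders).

Total 34148; standard divisor 34148/56 ≈ 609.786.
Standard quotas: North 9.1540, South 11.0695, Lowland 4.9476, Highland 10.8186, Central 10.6513, West 2.0876, East 7.2714.
Lower quotas: North 9, South 11, Lowland 4, Highland 10, Central 10, West 2, East 7 (sum 53, leaving 3 seats).
Remainders in descending order: Lowland 0.9476, Highland 0.8186, Central 0.6513, East 0.2714, North 0.1540, West 0.0876, South 0.0695.
Largest remainders: Lowland, Highland, Central receive the extra seats.

North: 9, South: 11, Lowland: 5, Highland: 11, Central: 11, West: 2, East: 7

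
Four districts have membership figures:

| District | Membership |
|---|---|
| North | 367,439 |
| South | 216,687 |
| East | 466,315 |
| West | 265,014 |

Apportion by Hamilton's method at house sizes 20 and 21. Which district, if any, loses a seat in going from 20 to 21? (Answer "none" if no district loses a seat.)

none

At 20 seats: North 6, South 3, East 7, West 4.
At 21 seats: North 6, South 4, East 7, West 4.
No district's allocation decreased.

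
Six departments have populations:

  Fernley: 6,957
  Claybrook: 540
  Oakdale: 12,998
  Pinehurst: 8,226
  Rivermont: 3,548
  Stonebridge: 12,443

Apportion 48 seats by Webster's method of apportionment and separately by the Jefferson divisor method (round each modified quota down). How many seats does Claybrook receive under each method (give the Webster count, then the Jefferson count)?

Webster: Fernley 7, Claybrook 1, Oakdale 14, Pinehurst 9, Rivermont 4, Stonebridge 13.
Jefferson: Fernley 7, Claybrook 0, Oakdale 14, Pinehurst 9, Rivermont 4, Stonebridge 14.
Claybrook gets 1 under Webster and 0 under Jefferson.

1 and 0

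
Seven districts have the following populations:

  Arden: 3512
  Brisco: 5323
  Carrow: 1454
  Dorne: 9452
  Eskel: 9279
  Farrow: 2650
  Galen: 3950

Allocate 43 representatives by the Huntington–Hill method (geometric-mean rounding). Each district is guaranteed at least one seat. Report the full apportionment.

Arden 4; Brisco 6; Carrow 2; Dorne 12; Eskel 11; Farrow 3; Galen 5

With divisor 822: modified quotas Arden 4.273, Brisco 6.476, Carrow 1.769, Dorne 11.499, Eskel 11.288, Farrow 3.224, Galen 4.805.
Geometric-mean thresholds: Arden √(4·5)=4.472, Brisco √(6·7)=6.481, Carrow √(1·2)=1.414, Dorne √(11·12)=11.489, Eskel √(11·12)=11.489, Farrow √(3·4)=3.464, Galen √(4·5)=4.472.
Each quota rounded against its threshold gives Arden 4, Brisco 6, Carrow 2, Dorne 12, Eskel 11, Farrow 3, Galen 5 (total 43).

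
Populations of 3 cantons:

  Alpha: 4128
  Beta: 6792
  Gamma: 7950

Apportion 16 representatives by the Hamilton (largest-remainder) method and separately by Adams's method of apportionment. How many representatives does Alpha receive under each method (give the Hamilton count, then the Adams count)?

Hamilton: Alpha 3, Beta 6, Gamma 7.
Adams: Alpha 4, Beta 6, Gamma 6.
Alpha gets 3 under Hamilton and 4 under Adams.

3 and 4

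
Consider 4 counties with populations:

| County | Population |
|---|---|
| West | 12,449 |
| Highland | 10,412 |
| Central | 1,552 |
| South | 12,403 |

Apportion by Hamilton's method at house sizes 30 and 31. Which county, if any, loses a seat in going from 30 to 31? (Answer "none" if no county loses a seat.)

none

At 30 seats: West 10, Highland 9, Central 1, South 10.
At 31 seats: West 11, Highland 9, Central 1, South 10.
No county's allocation decreased.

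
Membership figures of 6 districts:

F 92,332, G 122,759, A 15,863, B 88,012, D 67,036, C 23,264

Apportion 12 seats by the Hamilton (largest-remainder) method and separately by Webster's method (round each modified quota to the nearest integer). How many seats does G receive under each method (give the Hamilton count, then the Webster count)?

4 and 3

Hamilton: F 3, G 4, A 0, B 2, D 2, C 1.
Webster: F 3, G 3, A 0, B 3, D 2, C 1.
G gets 4 under Hamilton and 3 under Webster.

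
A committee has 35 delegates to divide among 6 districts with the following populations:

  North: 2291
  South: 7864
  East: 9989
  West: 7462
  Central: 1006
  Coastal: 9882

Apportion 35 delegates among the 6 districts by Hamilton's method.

Standard divisor: 38494 ÷ 35 ≈ 1099.829.
Standard quotas: North 2.0831, South 7.1502, East 9.0823, West 6.7847, Central 0.9147, Coastal 8.9850.
Lower quotas: North 2, South 7, East 9, West 6, Central 0, Coastal 8 (sum 32, leaving 3 seats).
Remainders in descending order: Coastal 0.9850, Central 0.9147, West 0.7847, South 0.1502, North 0.0831, East 0.0823.
The surplus seats go to Coastal, Central, West.

North: 2, South: 7, East: 9, West: 7, Central: 1, Coastal: 9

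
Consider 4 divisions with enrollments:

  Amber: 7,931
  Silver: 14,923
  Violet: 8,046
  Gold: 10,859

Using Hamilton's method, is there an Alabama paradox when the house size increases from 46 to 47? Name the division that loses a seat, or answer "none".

none

At 46 seats: Amber 9, Silver 16, Violet 9, Gold 12.
At 47 seats: Amber 9, Silver 17, Violet 9, Gold 12.
No division's allocation decreased.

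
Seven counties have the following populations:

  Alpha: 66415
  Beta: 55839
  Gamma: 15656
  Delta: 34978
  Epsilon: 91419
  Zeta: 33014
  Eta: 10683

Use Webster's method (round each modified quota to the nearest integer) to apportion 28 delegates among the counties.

Alpha 6, Beta 5, Gamma 1, Delta 3, Epsilon 9, Zeta 3, Eta 1

Standard divisor 308004/28 ≈ 11000.143; standard quotas: Alpha 6.038, Beta 5.076, Gamma 1.423, Delta 3.180, Epsilon 8.311, Zeta 3.001, Eta 0.971.
Rounding to the nearest integer gives 6, 5, 1, 3, 8, 3, 1 = 27 seats, so the divisor must be adjusted.
With modified divisor 10600: modified quotas Alpha 6.266, Beta 5.268, Gamma 1.477, Delta 3.300, Epsilon 8.624, Zeta 3.115, Eta 1.008.
Rounding to the nearest integer: Alpha 6, Beta 5, Gamma 1, Delta 3, Epsilon 9, Zeta 3, Eta 1 (total 28).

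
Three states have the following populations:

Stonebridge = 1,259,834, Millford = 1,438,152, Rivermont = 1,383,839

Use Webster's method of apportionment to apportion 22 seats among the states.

Stonebridge=7; Millford=8; Rivermont=7

Standard divisor 4081825/22 ≈ 185537.5; standard quotas: Stonebridge 6.790, Millford 7.751, Rivermont 7.459.
Rounding to the nearest integer gives Stonebridge 7, Millford 8, Rivermont 7 — total 22, matching the house size, so no adjustment is needed.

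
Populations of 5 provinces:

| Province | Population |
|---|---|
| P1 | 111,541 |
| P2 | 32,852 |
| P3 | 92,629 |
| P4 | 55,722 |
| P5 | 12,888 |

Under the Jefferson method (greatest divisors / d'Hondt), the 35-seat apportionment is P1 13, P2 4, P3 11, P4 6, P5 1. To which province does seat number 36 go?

P1

Priority for the next seat is population ÷ (current seats + 1).
Priorities: P1 7967.214, P2 6570.400, P3 7719.083, P4 7960.286, P5 6444.000.
Highest priority: P1.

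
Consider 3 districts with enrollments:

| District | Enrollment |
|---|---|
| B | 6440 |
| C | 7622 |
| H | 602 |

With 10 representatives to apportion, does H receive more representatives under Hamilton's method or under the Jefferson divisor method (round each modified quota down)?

Hamilton

Hamilton: B 4, C 5, H 1.
Jefferson: B 5, C 5, H 0.
H gets 1 under Hamilton and 0 under Jefferson.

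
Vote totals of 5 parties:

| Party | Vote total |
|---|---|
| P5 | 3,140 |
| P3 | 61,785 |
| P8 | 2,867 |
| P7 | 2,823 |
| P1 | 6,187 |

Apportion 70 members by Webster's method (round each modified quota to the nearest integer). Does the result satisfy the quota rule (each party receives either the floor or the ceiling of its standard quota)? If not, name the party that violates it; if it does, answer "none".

Standard quotas: P5 2.862, P3 56.313, P8 2.613, P7 2.573, P1 5.639.
Webster allocation: P5 3, P3 55, P8 3, P7 3, P1 6.
P3 has quota 56.313 (lower 56, upper 57) but receives 55 — outside the quota interval.

P3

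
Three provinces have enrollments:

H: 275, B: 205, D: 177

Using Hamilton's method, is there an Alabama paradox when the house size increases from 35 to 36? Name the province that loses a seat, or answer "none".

none

At 35 seats: H 15, B 11, D 9.
At 36 seats: H 15, B 11, D 10.
No province's allocation decreased.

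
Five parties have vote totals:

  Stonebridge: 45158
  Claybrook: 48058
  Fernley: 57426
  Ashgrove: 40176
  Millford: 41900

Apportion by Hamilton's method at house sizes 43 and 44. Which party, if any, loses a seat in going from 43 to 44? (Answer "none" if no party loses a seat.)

At 43 seats: Stonebridge 8, Claybrook 9, Fernley 11, Ashgrove 7, Millford 8.
At 44 seats: Stonebridge 8, Claybrook 9, Fernley 11, Ashgrove 8, Millford 8.
No party's allocation decreased.

none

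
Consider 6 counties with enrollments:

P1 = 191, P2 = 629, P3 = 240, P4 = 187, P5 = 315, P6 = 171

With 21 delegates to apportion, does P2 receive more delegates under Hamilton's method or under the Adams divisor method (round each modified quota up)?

Hamilton

Hamilton: P1 2, P2 8, P3 3, P4 2, P5 4, P6 2.
Adams: P1 3, P2 7, P3 3, P4 2, P5 4, P6 2.
P2 gets 8 under Hamilton and 7 under Adams.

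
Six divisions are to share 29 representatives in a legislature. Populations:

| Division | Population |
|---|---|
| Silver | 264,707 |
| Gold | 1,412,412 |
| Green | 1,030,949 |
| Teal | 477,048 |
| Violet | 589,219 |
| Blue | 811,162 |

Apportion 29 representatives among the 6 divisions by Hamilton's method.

Silver=2; Gold=9; Green=6; Teal=3; Violet=4; Blue=5

The standard divisor is 4585497/29 ≈ 158120.586.
Standard quotas: Silver 1.6741, Gold 8.9325, Green 6.5200, Teal 3.0170, Violet 3.7264, Blue 5.1300.
Lower quotas: Silver 1, Gold 8, Green 6, Teal 3, Violet 3, Blue 5 (sum 26, leaving 3 seats).
Remainders in descending order: Gold 0.9325, Violet 0.7264, Silver 0.6741, Green 0.5200, Blue 0.1300, Teal 0.0170.
Largest remainders: Gold, Violet, Silver receive the extra seats.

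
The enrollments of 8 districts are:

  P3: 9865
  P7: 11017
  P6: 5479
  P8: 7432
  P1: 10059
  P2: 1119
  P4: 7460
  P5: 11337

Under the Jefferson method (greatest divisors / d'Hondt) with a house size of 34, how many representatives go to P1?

6

Standard divisor 63768/34 ≈ 1875.529; standard quotas: P3 5.260, P7 5.874, P6 2.921, P8 3.963, P1 5.363, P2 0.597, P4 3.978, P5 6.045.
Rounding down gives 5, 5, 2, 3, 5, 0, 3, 6 = 29 seats, so the divisor must be adjusted.
With modified divisor 1660: modified quotas P3 5.943, P7 6.637, P6 3.301, P8 4.477, P1 6.060, P2 0.674, P4 4.494, P5 6.830.
Rounding down: P3 5, P7 6, P6 3, P8 4, P1 6, P2 0, P4 4, P5 6 (total 34).
P1 receives 6.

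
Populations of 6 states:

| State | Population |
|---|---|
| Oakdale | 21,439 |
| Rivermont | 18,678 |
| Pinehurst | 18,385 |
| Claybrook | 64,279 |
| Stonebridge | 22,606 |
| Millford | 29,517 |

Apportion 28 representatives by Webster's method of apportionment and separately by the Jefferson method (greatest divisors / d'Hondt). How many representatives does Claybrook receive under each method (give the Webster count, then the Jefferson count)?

Webster: Oakdale 3, Rivermont 3, Pinehurst 3, Claybrook 10, Stonebridge 4, Millford 5.
Jefferson: Oakdale 3, Rivermont 3, Pinehurst 3, Claybrook 11, Stonebridge 3, Millford 5.
Claybrook gets 10 under Webster and 11 under Jefferson.

10 and 11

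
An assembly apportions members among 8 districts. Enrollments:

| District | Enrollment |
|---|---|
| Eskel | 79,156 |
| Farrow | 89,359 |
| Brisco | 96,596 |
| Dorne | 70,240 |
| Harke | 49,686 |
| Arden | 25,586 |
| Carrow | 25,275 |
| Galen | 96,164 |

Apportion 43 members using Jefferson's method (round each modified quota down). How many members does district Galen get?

Standard divisor 532062/43 ≈ 12373.535; standard quotas: Eskel 6.397, Farrow 7.222, Brisco 7.807, Dorne 5.677, Harke 4.016, Arden 2.068, Carrow 2.043, Galen 7.772.
Rounding down gives 6, 7, 7, 5, 4, 2, 2, 7 = 40 seats, so the divisor must be adjusted.
With modified divisor 11500: modified quotas Eskel 6.883, Farrow 7.770, Brisco 8.400, Dorne 6.108, Harke 4.321, Arden 2.225, Carrow 2.198, Galen 8.362.
Rounding down: Eskel 6, Farrow 7, Brisco 8, Dorne 6, Harke 4, Arden 2, Carrow 2, Galen 8 (total 43).
Galen receives 8.

8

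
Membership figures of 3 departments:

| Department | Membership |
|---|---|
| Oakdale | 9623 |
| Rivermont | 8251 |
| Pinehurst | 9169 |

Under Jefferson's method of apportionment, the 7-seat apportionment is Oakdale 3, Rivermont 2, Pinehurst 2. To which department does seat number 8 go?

Pinehurst

Priority for the next seat is population ÷ (current seats + 1).
Priorities: Oakdale 2405.750, Rivermont 2750.333, Pinehurst 3056.333.
Highest priority: Pinehurst.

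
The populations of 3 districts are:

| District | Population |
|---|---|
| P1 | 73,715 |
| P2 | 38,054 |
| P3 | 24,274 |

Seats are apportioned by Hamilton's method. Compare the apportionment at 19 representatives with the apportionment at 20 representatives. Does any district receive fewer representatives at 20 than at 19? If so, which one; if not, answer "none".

At 19 seats: P1 10, P2 5, P3 4.
At 20 seats: P1 11, P2 6, P3 3.
P3 drops from 4 to 3.

P3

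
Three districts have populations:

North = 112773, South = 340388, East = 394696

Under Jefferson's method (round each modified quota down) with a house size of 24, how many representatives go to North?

3

Standard divisor 847857/24 ≈ 35327.375; standard quotas: North 3.192, South 9.635, East 11.173.
Rounding down gives 3, 9, 11 = 23 seats, so the divisor must be adjusted.
With modified divisor 33500: modified quotas North 3.366, South 10.161, East 11.782.
Rounding down: North 3, South 10, East 11 (total 24).
North receives 3.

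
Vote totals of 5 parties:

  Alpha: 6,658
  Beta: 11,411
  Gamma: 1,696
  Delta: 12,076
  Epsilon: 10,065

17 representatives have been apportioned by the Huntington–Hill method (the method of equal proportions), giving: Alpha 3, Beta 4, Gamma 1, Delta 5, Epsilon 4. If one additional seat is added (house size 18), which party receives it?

Priority for the next seat is population ÷ (√(s·(s+1))).
Priorities: Alpha 1921.999, Beta 2551.577, Gamma 1199.253, Delta 2204.766, Epsilon 2250.602.
Highest priority: Beta.

Beta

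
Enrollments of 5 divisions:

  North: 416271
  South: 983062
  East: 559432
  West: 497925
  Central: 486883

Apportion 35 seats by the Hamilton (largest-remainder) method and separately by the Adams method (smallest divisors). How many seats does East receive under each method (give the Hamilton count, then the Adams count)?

6 and 7

Hamilton: North 5, South 12, East 6, West 6, Central 6.
Adams: North 5, South 11, East 7, West 6, Central 6.
East gets 6 under Hamilton and 7 under Adams.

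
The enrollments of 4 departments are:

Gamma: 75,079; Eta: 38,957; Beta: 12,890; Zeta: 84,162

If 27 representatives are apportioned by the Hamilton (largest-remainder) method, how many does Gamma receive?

9

Standard divisor: 211088 ÷ 27 ≈ 7818.074.
Standard quotas: Gamma 9.6033, Eta 4.9829, Beta 1.6487, Zeta 10.7651.
Lower quotas: Gamma 9, Eta 4, Beta 1, Zeta 10 (sum 24, leaving 3 seats).
Remainders in descending order: Eta 0.9829, Zeta 0.7651, Beta 0.6487, Gamma 0.6033.
The surplus seats go to Eta, Zeta, Beta.
Gamma receives 9.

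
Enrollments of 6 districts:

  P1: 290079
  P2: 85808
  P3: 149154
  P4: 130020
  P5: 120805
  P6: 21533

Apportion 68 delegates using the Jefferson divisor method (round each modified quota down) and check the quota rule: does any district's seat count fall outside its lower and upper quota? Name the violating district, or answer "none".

Standard quotas: P1 24.737, P2 7.317, P3 12.719, P4 11.088, P5 10.302, P6 1.836.
Jefferson allocation: P1 26, P2 7, P3 13, P4 11, P5 10, P6 1.
P1 has quota 24.737 (lower 24, upper 25) but receives 26 — outside the quota interval.

P1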